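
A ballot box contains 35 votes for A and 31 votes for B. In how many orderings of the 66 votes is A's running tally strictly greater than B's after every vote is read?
Strict-lead orderings = 388271781325244544

Total orderings of the 66 votes with 35 for A: C(66, 35) = 6406484391866534976. By the Bertrand ballot formula (Cycle Lemma / reflection principle), the number of orderings in which A is strictly ahead of B throughout is (p − q)/(p + q) · C(p + q, p) = (35 − 31)/(35 + 31) · 6406484391866534976 = 388271781325244544.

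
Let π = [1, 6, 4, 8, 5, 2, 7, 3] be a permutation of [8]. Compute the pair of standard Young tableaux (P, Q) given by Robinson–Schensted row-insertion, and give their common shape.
P = [1, 2, 3, 7] / [4, 5] / [6, 8];  Q = [1, 2, 4, 7] / [3, 5] / [6, 8];  common shape = (4, 2, 2)

Row-insert the values π_1, π_2, … into P one at a time, bumping the leftmost entry strictly greater than the inserted value down to the next row. The recording tableau Q records, in position (i, j), the step at which that cell was added to P.
  Insert 1 (step 1): P = [1];  Q = [1]
  Insert 6 (step 2): P = [1, 6];  Q = [1, 2]
  Insert 4 (step 3): P = [1, 4] / [6];  Q = [1, 2] / [3]
  Insert 8 (step 4): P = [1, 4, 8] / [6];  Q = [1, 2, 4] / [3]
  Insert 5 (step 5): P = [1, 4, 5] / [6, 8];  Q = [1, 2, 4] / [3, 5]
  Insert 2 (step 6): P = [1, 2, 5] / [4, 8] / [6];  Q = [1, 2, 4] / [3, 5] / [6]
  Insert 7 (step 7): P = [1, 2, 5, 7] / [4, 8] / [6];  Q = [1, 2, 4, 7] / [3, 5] / [6]
  Insert 3 (step 8): P = [1, 2, 3, 7] / [4, 5] / [6, 8];  Q = [1, 2, 4, 7] / [3, 5] / [6, 8]
Final shape: (4, 2, 2).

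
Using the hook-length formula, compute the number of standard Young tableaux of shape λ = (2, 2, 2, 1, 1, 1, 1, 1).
# SYT of shape (2, 2, 2, 1, 1, 1, 1, 1) = 110

Hook-length formula: f^λ = n! / Π hook(c), product over all cells c of the Young diagram. For λ = (2, 2, 2, 1, 1, 1, 1, 1), n = 11 boxes. Hook lengths by row (left-to-right, top-to-bottom): [9, 3]; [8, 2]; [7, 1]; [5]; [4]; [3]; [2]; [1]. Product of hooks = 362880. So f^λ = 11! / 362880 = 39916800 / 362880 = 110.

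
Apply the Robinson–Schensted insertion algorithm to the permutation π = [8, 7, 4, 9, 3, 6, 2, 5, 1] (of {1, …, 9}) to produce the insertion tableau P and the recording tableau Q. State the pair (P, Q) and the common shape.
P = [1, 5] / [2, 6] / [3, 9] / [4] / [7] / [8];  Q = [1, 4] / [2, 6] / [3, 8] / [5] / [7] / [9];  common shape = (2, 2, 2, 1, 1, 1)

Row-insert the values π_1, π_2, … into P one at a time, bumping the leftmost entry strictly greater than the inserted value down to the next row. The recording tableau Q records, in position (i, j), the step at which that cell was added to P.
  Insert 8 (step 1): P = [8];  Q = [1]
  Insert 7 (step 2): P = [7] / [8];  Q = [1] / [2]
  Insert 4 (step 3): P = [4] / [7] / [8];  Q = [1] / [2] / [3]
  Insert 9 (step 4): P = [4, 9] / [7] / [8];  Q = [1, 4] / [2] / [3]
  Insert 3 (step 5): P = [3, 9] / [4] / [7] / [8];  Q = [1, 4] / [2] / [3] / [5]
  Insert 6 (step 6): P = [3, 6] / [4, 9] / [7] / [8];  Q = [1, 4] / [2, 6] / [3] / [5]
  Insert 2 (step 7): P = [2, 6] / [3, 9] / [4] / [7] / [8];  Q = [1, 4] / [2, 6] / [3] / [5] / [7]
  Insert 5 (step 8): P = [2, 5] / [3, 6] / [4, 9] / [7] / [8];  Q = [1, 4] / [2, 6] / [3, 8] / [5] / [7]
  Insert 1 (step 9): P = [1, 5] / [2, 6] / [3, 9] / [4] / [7] / [8];  Q = [1, 4] / [2, 6] / [3, 8] / [5] / [7] / [9]
Final shape: (2, 2, 2, 1, 1, 1).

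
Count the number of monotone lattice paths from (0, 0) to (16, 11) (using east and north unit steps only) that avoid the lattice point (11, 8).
Number of paths = 8805303

Total paths from (0, 0) to (16, 11): C(27, 16) = 13037895. Paths through (11, 8): (paths (0, 0) → (11, 8)) × (paths (11, 8) → (16, 11)) = C(19, 11) · C(8, 5) = 75582 · 56 = 4232592. Avoidance count = 13037895 − 4232592 = 8805303.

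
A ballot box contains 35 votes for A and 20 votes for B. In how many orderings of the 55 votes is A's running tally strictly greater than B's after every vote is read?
Strict-lead orderings = 137737442716965

Total orderings of the 55 votes with 35 for A: C(55, 35) = 505037289962205. By the Bertrand ballot formula (Cycle Lemma / reflection principle), the number of orderings in which A is strictly ahead of B throughout is (p − q)/(p + q) · C(p + q, p) = (35 − 20)/(35 + 20) · 505037289962205 = 137737442716965.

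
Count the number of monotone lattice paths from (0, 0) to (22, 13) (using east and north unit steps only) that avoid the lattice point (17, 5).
Number of paths = 1442445942

Total paths from (0, 0) to (22, 13): C(35, 22) = 1476337800. Paths through (17, 5): (paths (0, 0) → (17, 5)) × (paths (17, 5) → (22, 13)) = C(22, 17) · C(13, 5) = 26334 · 1287 = 33891858. Avoidance count = 1476337800 − 33891858 = 1442445942.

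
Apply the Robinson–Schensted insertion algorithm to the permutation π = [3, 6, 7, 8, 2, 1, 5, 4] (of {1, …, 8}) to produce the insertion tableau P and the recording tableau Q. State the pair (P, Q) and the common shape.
P = [1, 4, 7, 8] / [2, 5] / [3, 6];  Q = [1, 2, 3, 4] / [5, 7] / [6, 8];  common shape = (4, 2, 2)

Row-insert the values π_1, π_2, … into P one at a time, bumping the leftmost entry strictly greater than the inserted value down to the next row. The recording tableau Q records, in position (i, j), the step at which that cell was added to P.
  Insert 3 (step 1): P = [3];  Q = [1]
  Insert 6 (step 2): P = [3, 6];  Q = [1, 2]
  Insert 7 (step 3): P = [3, 6, 7];  Q = [1, 2, 3]
  Insert 8 (step 4): P = [3, 6, 7, 8];  Q = [1, 2, 3, 4]
  Insert 2 (step 5): P = [2, 6, 7, 8] / [3];  Q = [1, 2, 3, 4] / [5]
  Insert 1 (step 6): P = [1, 6, 7, 8] / [2] / [3];  Q = [1, 2, 3, 4] / [5] / [6]
  Insert 5 (step 7): P = [1, 5, 7, 8] / [2, 6] / [3];  Q = [1, 2, 3, 4] / [5, 7] / [6]
  Insert 4 (step 8): P = [1, 4, 7, 8] / [2, 5] / [3, 6];  Q = [1, 2, 3, 4] / [5, 7] / [6, 8]
Final shape: (4, 2, 2).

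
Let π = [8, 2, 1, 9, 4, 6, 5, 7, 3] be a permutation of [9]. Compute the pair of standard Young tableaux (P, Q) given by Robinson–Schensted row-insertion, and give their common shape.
P = [1, 3, 5, 7] / [2, 4] / [6, 9] / [8];  Q = [1, 4, 6, 8] / [2, 5] / [3, 7] / [9];  common shape = (4, 2, 2, 1)

Row-insert the values π_1, π_2, … into P one at a time, bumping the leftmost entry strictly greater than the inserted value down to the next row. The recording tableau Q records, in position (i, j), the step at which that cell was added to P.
  Insert 8 (step 1): P = [8];  Q = [1]
  Insert 2 (step 2): P = [2] / [8];  Q = [1] / [2]
  Insert 1 (step 3): P = [1] / [2] / [8];  Q = [1] / [2] / [3]
  Insert 9 (step 4): P = [1, 9] / [2] / [8];  Q = [1, 4] / [2] / [3]
  Insert 4 (step 5): P = [1, 4] / [2, 9] / [8];  Q = [1, 4] / [2, 5] / [3]
  Insert 6 (step 6): P = [1, 4, 6] / [2, 9] / [8];  Q = [1, 4, 6] / [2, 5] / [3]
  Insert 5 (step 7): P = [1, 4, 5] / [2, 6] / [8, 9];  Q = [1, 4, 6] / [2, 5] / [3, 7]
  Insert 7 (step 8): P = [1, 4, 5, 7] / [2, 6] / [8, 9];  Q = [1, 4, 6, 8] / [2, 5] / [3, 7]
  Insert 3 (step 9): P = [1, 3, 5, 7] / [2, 4] / [6, 9] / [8];  Q = [1, 4, 6, 8] / [2, 5] / [3, 7] / [9]
Final shape: (4, 2, 2, 1).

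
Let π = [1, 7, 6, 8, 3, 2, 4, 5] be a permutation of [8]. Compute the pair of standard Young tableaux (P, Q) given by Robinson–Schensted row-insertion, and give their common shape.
P = [1, 2, 4, 5] / [3, 8] / [6] / [7];  Q = [1, 2, 4, 8] / [3, 7] / [5] / [6];  common shape = (4, 2, 1, 1)

Row-insert the values π_1, π_2, … into P one at a time, bumping the leftmost entry strictly greater than the inserted value down to the next row. The recording tableau Q records, in position (i, j), the step at which that cell was added to P.
  Insert 1 (step 1): P = [1];  Q = [1]
  Insert 7 (step 2): P = [1, 7];  Q = [1, 2]
  Insert 6 (step 3): P = [1, 6] / [7];  Q = [1, 2] / [3]
  Insert 8 (step 4): P = [1, 6, 8] / [7];  Q = [1, 2, 4] / [3]
  Insert 3 (step 5): P = [1, 3, 8] / [6] / [7];  Q = [1, 2, 4] / [3] / [5]
  Insert 2 (step 6): P = [1, 2, 8] / [3] / [6] / [7];  Q = [1, 2, 4] / [3] / [5] / [6]
  Insert 4 (step 7): P = [1, 2, 4] / [3, 8] / [6] / [7];  Q = [1, 2, 4] / [3, 7] / [5] / [6]
  Insert 5 (step 8): P = [1, 2, 4, 5] / [3, 8] / [6] / [7];  Q = [1, 2, 4, 8] / [3, 7] / [5] / [6]
Final shape: (4, 2, 1, 1).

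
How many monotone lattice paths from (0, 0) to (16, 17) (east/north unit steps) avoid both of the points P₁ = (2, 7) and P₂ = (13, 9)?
Number of paths = 1014586914

Inclusion–exclusion. Total paths: C(33, 16) = 1166803110. Through P₁: C(9, 2)·C(24, 14) = 70605216. Through P₂: C(22, 13)·C(11, 3) = 82074300. Since P₁ is strictly southwest of P₂, a monotone path through both must visit P₁ then P₂; paths through both = C(9, 2)·C(13, 11)·C(11, 3) = 463320. Avoid both = 1166803110 − 70605216 − 82074300 + 463320 = 1014586914.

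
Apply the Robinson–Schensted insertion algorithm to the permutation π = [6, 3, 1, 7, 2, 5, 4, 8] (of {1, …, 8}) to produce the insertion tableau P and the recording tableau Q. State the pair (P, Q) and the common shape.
P = [1, 2, 4, 8] / [3, 5] / [6, 7];  Q = [1, 4, 6, 8] / [2, 5] / [3, 7];  common shape = (4, 2, 2)

Row-insert the values π_1, π_2, … into P one at a time, bumping the leftmost entry strictly greater than the inserted value down to the next row. The recording tableau Q records, in position (i, j), the step at which that cell was added to P.
  Insert 6 (step 1): P = [6];  Q = [1]
  Insert 3 (step 2): P = [3] / [6];  Q = [1] / [2]
  Insert 1 (step 3): P = [1] / [3] / [6];  Q = [1] / [2] / [3]
  Insert 7 (step 4): P = [1, 7] / [3] / [6];  Q = [1, 4] / [2] / [3]
  Insert 2 (step 5): P = [1, 2] / [3, 7] / [6];  Q = [1, 4] / [2, 5] / [3]
  Insert 5 (step 6): P = [1, 2, 5] / [3, 7] / [6];  Q = [1, 4, 6] / [2, 5] / [3]
  Insert 4 (step 7): P = [1, 2, 4] / [3, 5] / [6, 7];  Q = [1, 4, 6] / [2, 5] / [3, 7]
  Insert 8 (step 8): P = [1, 2, 4, 8] / [3, 5] / [6, 7];  Q = [1, 4, 6, 8] / [2, 5] / [3, 7]
Final shape: (4, 2, 2).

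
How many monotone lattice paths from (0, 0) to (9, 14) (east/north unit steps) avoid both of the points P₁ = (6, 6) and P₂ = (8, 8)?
Number of paths = 613448

Inclusion–exclusion. Total paths: C(23, 9) = 817190. Through P₁: C(12, 6)·C(11, 3) = 152460. Through P₂: C(16, 8)·C(7, 1) = 90090. Since P₁ is strictly southwest of P₂, a monotone path through both must visit P₁ then P₂; paths through both = C(12, 6)·C(4, 2)·C(7, 1) = 38808. Avoid both = 817190 − 152460 − 90090 + 38808 = 613448.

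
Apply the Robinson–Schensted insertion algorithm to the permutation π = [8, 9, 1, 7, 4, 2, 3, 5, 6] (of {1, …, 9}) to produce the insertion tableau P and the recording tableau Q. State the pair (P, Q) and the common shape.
P = [1, 2, 3, 5, 6] / [4, 9] / [7] / [8];  Q = [1, 2, 7, 8, 9] / [3, 4] / [5] / [6];  common shape = (5, 2, 1, 1)

Row-insert the values π_1, π_2, … into P one at a time, bumping the leftmost entry strictly greater than the inserted value down to the next row. The recording tableau Q records, in position (i, j), the step at which that cell was added to P.
  Insert 8 (step 1): P = [8];  Q = [1]
  Insert 9 (step 2): P = [8, 9];  Q = [1, 2]
  Insert 1 (step 3): P = [1, 9] / [8];  Q = [1, 2] / [3]
  Insert 7 (step 4): P = [1, 7] / [8, 9];  Q = [1, 2] / [3, 4]
  Insert 4 (step 5): P = [1, 4] / [7, 9] / [8];  Q = [1, 2] / [3, 4] / [5]
  Insert 2 (step 6): P = [1, 2] / [4, 9] / [7] / [8];  Q = [1, 2] / [3, 4] / [5] / [6]
  Insert 3 (step 7): P = [1, 2, 3] / [4, 9] / [7] / [8];  Q = [1, 2, 7] / [3, 4] / [5] / [6]
  Insert 5 (step 8): P = [1, 2, 3, 5] / [4, 9] / [7] / [8];  Q = [1, 2, 7, 8] / [3, 4] / [5] / [6]
  Insert 6 (step 9): P = [1, 2, 3, 5, 6] / [4, 9] / [7] / [8];  Q = [1, 2, 7, 8, 9] / [3, 4] / [5] / [6]
Final shape: (5, 2, 1, 1).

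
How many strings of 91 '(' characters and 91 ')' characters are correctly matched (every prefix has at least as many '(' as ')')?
C_91 = 3935312233584004685417853572763349509774031680023800

These balanced parentheses are counted by the Catalan number C_n = (1/(n + 1)) · C(2n, n). For n = 91: C_91 = (1/92) · C(182, 91) = 362048725489728431058442528694228154899210914562189600/92 = 3935312233584004685417853572763349509774031680023800.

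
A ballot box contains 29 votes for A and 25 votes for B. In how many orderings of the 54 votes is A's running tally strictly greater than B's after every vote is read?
Strict-lead orderings = 124680849918352

Total orderings of the 54 votes with 29 for A: C(54, 29) = 1683191473897752. By the Bertrand ballot formula (Cycle Lemma / reflection principle), the number of orderings in which A is strictly ahead of B throughout is (p − q)/(p + q) · C(p + q, p) = (29 − 25)/(29 + 25) · 1683191473897752 = 124680849918352.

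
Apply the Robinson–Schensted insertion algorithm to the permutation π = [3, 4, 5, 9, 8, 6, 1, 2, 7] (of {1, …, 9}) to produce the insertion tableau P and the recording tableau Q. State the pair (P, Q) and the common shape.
P = [1, 2, 5, 6, 7] / [3, 4] / [8] / [9];  Q = [1, 2, 3, 4, 9] / [5, 8] / [6] / [7];  common shape = (5, 2, 1, 1)

Row-insert the values π_1, π_2, … into P one at a time, bumping the leftmost entry strictly greater than the inserted value down to the next row. The recording tableau Q records, in position (i, j), the step at which that cell was added to P.
  Insert 3 (step 1): P = [3];  Q = [1]
  Insert 4 (step 2): P = [3, 4];  Q = [1, 2]
  Insert 5 (step 3): P = [3, 4, 5];  Q = [1, 2, 3]
  Insert 9 (step 4): P = [3, 4, 5, 9];  Q = [1, 2, 3, 4]
  Insert 8 (step 5): P = [3, 4, 5, 8] / [9];  Q = [1, 2, 3, 4] / [5]
  Insert 6 (step 6): P = [3, 4, 5, 6] / [8] / [9];  Q = [1, 2, 3, 4] / [5] / [6]
  Insert 1 (step 7): P = [1, 4, 5, 6] / [3] / [8] / [9];  Q = [1, 2, 3, 4] / [5] / [6] / [7]
  Insert 2 (step 8): P = [1, 2, 5, 6] / [3, 4] / [8] / [9];  Q = [1, 2, 3, 4] / [5, 8] / [6] / [7]
  Insert 7 (step 9): P = [1, 2, 5, 6, 7] / [3, 4] / [8] / [9];  Q = [1, 2, 3, 4, 9] / [5, 8] / [6] / [7]
Final shape: (5, 2, 1, 1).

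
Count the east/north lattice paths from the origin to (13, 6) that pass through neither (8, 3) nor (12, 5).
Number of paths = 10466

Inclusion–exclusion. Total paths: C(19, 13) = 27132. Through P₁: C(11, 8)·C(8, 5) = 9240. Through P₂: C(17, 12)·C(2, 1) = 12376. Since P₁ is strictly southwest of P₂, a monotone path through both must visit P₁ then P₂; paths through both = C(11, 8)·C(6, 4)·C(2, 1) = 4950. Avoid both = 27132 − 9240 − 12376 + 4950 = 10466.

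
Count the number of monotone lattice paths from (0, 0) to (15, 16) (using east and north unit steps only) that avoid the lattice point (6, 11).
Number of paths = 275763443

Total paths from (0, 0) to (15, 16): C(31, 15) = 300540195. Paths through (6, 11): (paths (0, 0) → (6, 11)) × (paths (6, 11) → (15, 16)) = C(17, 6) · C(14, 9) = 12376 · 2002 = 24776752. Avoidance count = 300540195 − 24776752 = 275763443.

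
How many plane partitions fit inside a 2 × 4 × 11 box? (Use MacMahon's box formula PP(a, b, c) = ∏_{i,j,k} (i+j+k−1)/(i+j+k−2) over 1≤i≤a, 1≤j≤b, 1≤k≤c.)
PP(2, 4, 11) = 496860

Evaluate the triple product over i = 1..2, j = 1..4, k = 1..11. The factors are (2/1) · (3/2) · (4/3) · (5/4) · (6/5) · (7/6) · (8/7) · (9/8) · … (88 factors total). The numerators and denominators telescope so the product is an integer; carrying out the multiplication exactly gives PP(2, 4, 11) = 496860.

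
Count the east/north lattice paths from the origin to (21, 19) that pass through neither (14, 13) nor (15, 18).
Number of paths = 90444705960

Inclusion–exclusion. Total paths: C(40, 21) = 131282408400. Through P₁: C(27, 14)·C(13, 7) = 34420042800. Through P₂: C(33, 15)·C(7, 6) = 7260108240. Since P₁ is strictly southwest of P₂, a monotone path through both must visit P₁ then P₂; paths through both = C(27, 14)·C(6, 1)·C(7, 6) = 842448600. Avoid both = 131282408400 − 34420042800 − 7260108240 + 842448600 = 90444705960.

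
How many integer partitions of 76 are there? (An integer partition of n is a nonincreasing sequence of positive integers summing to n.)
p(76) = 9289091

Compute p(n) via the recurrence p(n, m) = p(n, m−1) + p(n−m, m), where p(n, m) counts partitions of n with all parts ≤ m and p(n) = p(n, n). The base cases are p(0, m) = 1 and p(n, 0) = 0 for n > 0. Filling the table yields p(76) = 9289091. (Euler's pentagonal recurrence is an alternative.)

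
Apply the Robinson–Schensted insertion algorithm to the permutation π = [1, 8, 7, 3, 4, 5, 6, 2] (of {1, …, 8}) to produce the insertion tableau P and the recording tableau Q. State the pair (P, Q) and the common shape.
P = [1, 2, 4, 5, 6] / [3] / [7] / [8];  Q = [1, 2, 5, 6, 7] / [3] / [4] / [8];  common shape = (5, 1, 1, 1)

Row-insert the values π_1, π_2, … into P one at a time, bumping the leftmost entry strictly greater than the inserted value down to the next row. The recording tableau Q records, in position (i, j), the step at which that cell was added to P.
  Insert 1 (step 1): P = [1];  Q = [1]
  Insert 8 (step 2): P = [1, 8];  Q = [1, 2]
  Insert 7 (step 3): P = [1, 7] / [8];  Q = [1, 2] / [3]
  Insert 3 (step 4): P = [1, 3] / [7] / [8];  Q = [1, 2] / [3] / [4]
  Insert 4 (step 5): P = [1, 3, 4] / [7] / [8];  Q = [1, 2, 5] / [3] / [4]
  Insert 5 (step 6): P = [1, 3, 4, 5] / [7] / [8];  Q = [1, 2, 5, 6] / [3] / [4]
  Insert 6 (step 7): P = [1, 3, 4, 5, 6] / [7] / [8];  Q = [1, 2, 5, 6, 7] / [3] / [4]
  Insert 2 (step 8): P = [1, 2, 4, 5, 6] / [3] / [7] / [8];  Q = [1, 2, 5, 6, 7] / [3] / [4] / [8]
Final shape: (5, 1, 1, 1).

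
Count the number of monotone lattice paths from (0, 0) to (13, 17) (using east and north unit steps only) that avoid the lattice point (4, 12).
Number of paths = 116116210

Total paths from (0, 0) to (13, 17): C(30, 13) = 119759850. Paths through (4, 12): (paths (0, 0) → (4, 12)) × (paths (4, 12) → (13, 17)) = C(16, 4) · C(14, 9) = 1820 · 2002 = 3643640. Avoidance count = 119759850 − 3643640 = 116116210.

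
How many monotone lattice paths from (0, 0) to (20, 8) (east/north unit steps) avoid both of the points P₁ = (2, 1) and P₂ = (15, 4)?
Number of paths = 1389309

Inclusion–exclusion. Total paths: C(28, 20) = 3108105. Through P₁: C(3, 2)·C(25, 18) = 1442100. Through P₂: C(19, 15)·C(9, 5) = 488376. Since P₁ is strictly southwest of P₂, a monotone path through both must visit P₁ then P₂; paths through both = C(3, 2)·C(16, 13)·C(9, 5) = 211680. Avoid both = 3108105 − 1442100 − 488376 + 211680 = 1389309.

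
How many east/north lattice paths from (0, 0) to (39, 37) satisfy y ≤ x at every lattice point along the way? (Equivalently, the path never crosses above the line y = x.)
Number of paths = 503691508942969098990

By the reflection principle (André's argument), the number of monotone paths to (39, 37) with n ≤ m that never go above y = x is C(76, 39) − C(76, 40) = 6715886785906254653200 − 6212195276963285554210 = 503691508942969098990.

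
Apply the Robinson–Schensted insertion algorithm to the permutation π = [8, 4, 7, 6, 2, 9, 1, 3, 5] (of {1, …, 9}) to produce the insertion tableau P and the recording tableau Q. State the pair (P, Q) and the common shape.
P = [1, 3, 5] / [2, 6, 9] / [4] / [7] / [8];  Q = [1, 3, 6] / [2, 8, 9] / [4] / [5] / [7];  common shape = (3, 3, 1, 1, 1)

Row-insert the values π_1, π_2, … into P one at a time, bumping the leftmost entry strictly greater than the inserted value down to the next row. The recording tableau Q records, in position (i, j), the step at which that cell was added to P.
  Insert 8 (step 1): P = [8];  Q = [1]
  Insert 4 (step 2): P = [4] / [8];  Q = [1] / [2]
  Insert 7 (step 3): P = [4, 7] / [8];  Q = [1, 3] / [2]
  Insert 6 (step 4): P = [4, 6] / [7] / [8];  Q = [1, 3] / [2] / [4]
  Insert 2 (step 5): P = [2, 6] / [4] / [7] / [8];  Q = [1, 3] / [2] / [4] / [5]
  Insert 9 (step 6): P = [2, 6, 9] / [4] / [7] / [8];  Q = [1, 3, 6] / [2] / [4] / [5]
  Insert 1 (step 7): P = [1, 6, 9] / [2] / [4] / [7] / [8];  Q = [1, 3, 6] / [2] / [4] / [5] / [7]
  Insert 3 (step 8): P = [1, 3, 9] / [2, 6] / [4] / [7] / [8];  Q = [1, 3, 6] / [2, 8] / [4] / [5] / [7]
  Insert 5 (step 9): P = [1, 3, 5] / [2, 6, 9] / [4] / [7] / [8];  Q = [1, 3, 6] / [2, 8, 9] / [4] / [5] / [7]
Final shape: (3, 3, 1, 1, 1).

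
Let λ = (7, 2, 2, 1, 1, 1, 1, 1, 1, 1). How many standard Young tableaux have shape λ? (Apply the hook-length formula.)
# SYT of shape (7, 2, 2, 1, 1, 1, 1, 1, 1, 1) = 459459

Hook-length formula: f^λ = n! / Π hook(c), product over all cells c of the Young diagram. For λ = (7, 2, 2, 1, 1, 1, 1, 1, 1, 1), n = 18 boxes. Hook lengths by row (left-to-right, top-to-bottom): [16, 8, 5, 4, 3, 2, 1]; [10, 2]; [9, 1]; [7]; [6]; [5]; [4]; [3]; [2]; [1]. Product of hooks = 13934592000. So f^λ = 18! / 13934592000 = 6402373705728000 / 13934592000 = 459459.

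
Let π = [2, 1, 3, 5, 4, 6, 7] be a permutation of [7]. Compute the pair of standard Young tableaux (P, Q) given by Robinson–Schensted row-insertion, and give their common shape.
P = [1, 3, 4, 6, 7] / [2, 5];  Q = [1, 3, 4, 6, 7] / [2, 5];  common shape = (5, 2)

Row-insert the values π_1, π_2, … into P one at a time, bumping the leftmost entry strictly greater than the inserted value down to the next row. The recording tableau Q records, in position (i, j), the step at which that cell was added to P.
  Insert 2 (step 1): P = [2];  Q = [1]
  Insert 1 (step 2): P = [1] / [2];  Q = [1] / [2]
  Insert 3 (step 3): P = [1, 3] / [2];  Q = [1, 3] / [2]
  Insert 5 (step 4): P = [1, 3, 5] / [2];  Q = [1, 3, 4] / [2]
  Insert 4 (step 5): P = [1, 3, 4] / [2, 5];  Q = [1, 3, 4] / [2, 5]
  Insert 6 (step 6): P = [1, 3, 4, 6] / [2, 5];  Q = [1, 3, 4, 6] / [2, 5]
  Insert 7 (step 7): P = [1, 3, 4, 6, 7] / [2, 5];  Q = [1, 3, 4, 6, 7] / [2, 5]
Final shape: (5, 2).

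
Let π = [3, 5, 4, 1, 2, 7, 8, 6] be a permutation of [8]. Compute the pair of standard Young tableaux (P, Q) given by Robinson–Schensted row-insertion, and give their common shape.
P = [1, 2, 6, 8] / [3, 4, 7] / [5];  Q = [1, 2, 6, 7] / [3, 5, 8] / [4];  common shape = (4, 3, 1)

Row-insert the values π_1, π_2, … into P one at a time, bumping the leftmost entry strictly greater than the inserted value down to the next row. The recording tableau Q records, in position (i, j), the step at which that cell was added to P.
  Insert 3 (step 1): P = [3];  Q = [1]
  Insert 5 (step 2): P = [3, 5];  Q = [1, 2]
  Insert 4 (step 3): P = [3, 4] / [5];  Q = [1, 2] / [3]
  Insert 1 (step 4): P = [1, 4] / [3] / [5];  Q = [1, 2] / [3] / [4]
  Insert 2 (step 5): P = [1, 2] / [3, 4] / [5];  Q = [1, 2] / [3, 5] / [4]
  Insert 7 (step 6): P = [1, 2, 7] / [3, 4] / [5];  Q = [1, 2, 6] / [3, 5] / [4]
  Insert 8 (step 7): P = [1, 2, 7, 8] / [3, 4] / [5];  Q = [1, 2, 6, 7] / [3, 5] / [4]
  Insert 6 (step 8): P = [1, 2, 6, 8] / [3, 4, 7] / [5];  Q = [1, 2, 6, 7] / [3, 5, 8] / [4]
Final shape: (4, 3, 1).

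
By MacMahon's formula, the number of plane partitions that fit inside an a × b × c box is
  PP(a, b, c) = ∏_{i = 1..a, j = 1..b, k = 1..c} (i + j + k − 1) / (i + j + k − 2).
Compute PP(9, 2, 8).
PP(9, 2, 8) = 118195220

Evaluate the triple product over i = 1..9, j = 1..2, k = 1..8. The factors are (2/1) · (3/2) · (4/3) · (5/4) · (6/5) · (7/6) · (8/7) · (9/8) · … (144 factors total). The numerators and denominators telescope so the product is an integer; carrying out the multiplication exactly gives PP(9, 2, 8) = 118195220.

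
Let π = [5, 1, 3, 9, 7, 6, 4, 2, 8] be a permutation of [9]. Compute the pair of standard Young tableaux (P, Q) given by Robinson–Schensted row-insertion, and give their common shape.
P = [1, 2, 4, 8] / [3, 6] / [5] / [7] / [9];  Q = [1, 3, 4, 9] / [2, 5] / [6] / [7] / [8];  common shape = (4, 2, 1, 1, 1)

Row-insert the values π_1, π_2, … into P one at a time, bumping the leftmost entry strictly greater than the inserted value down to the next row. The recording tableau Q records, in position (i, j), the step at which that cell was added to P.
  Insert 5 (step 1): P = [5];  Q = [1]
  Insert 1 (step 2): P = [1] / [5];  Q = [1] / [2]
  Insert 3 (step 3): P = [1, 3] / [5];  Q = [1, 3] / [2]
  Insert 9 (step 4): P = [1, 3, 9] / [5];  Q = [1, 3, 4] / [2]
  Insert 7 (step 5): P = [1, 3, 7] / [5, 9];  Q = [1, 3, 4] / [2, 5]
  Insert 6 (step 6): P = [1, 3, 6] / [5, 7] / [9];  Q = [1, 3, 4] / [2, 5] / [6]
  Insert 4 (step 7): P = [1, 3, 4] / [5, 6] / [7] / [9];  Q = [1, 3, 4] / [2, 5] / [6] / [7]
  Insert 2 (step 8): P = [1, 2, 4] / [3, 6] / [5] / [7] / [9];  Q = [1, 3, 4] / [2, 5] / [6] / [7] / [8]
  Insert 8 (step 9): P = [1, 2, 4, 8] / [3, 6] / [5] / [7] / [9];  Q = [1, 3, 4, 9] / [2, 5] / [6] / [7] / [8]
Final shape: (4, 2, 1, 1, 1).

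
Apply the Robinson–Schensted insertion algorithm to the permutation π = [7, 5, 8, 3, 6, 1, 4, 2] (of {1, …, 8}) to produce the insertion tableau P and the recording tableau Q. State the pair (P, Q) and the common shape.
P = [1, 2] / [3, 4] / [5, 6] / [7, 8];  Q = [1, 3] / [2, 5] / [4, 7] / [6, 8];  common shape = (2, 2, 2, 2)

Row-insert the values π_1, π_2, … into P one at a time, bumping the leftmost entry strictly greater than the inserted value down to the next row. The recording tableau Q records, in position (i, j), the step at which that cell was added to P.
  Insert 7 (step 1): P = [7];  Q = [1]
  Insert 5 (step 2): P = [5] / [7];  Q = [1] / [2]
  Insert 8 (step 3): P = [5, 8] / [7];  Q = [1, 3] / [2]
  Insert 3 (step 4): P = [3, 8] / [5] / [7];  Q = [1, 3] / [2] / [4]
  Insert 6 (step 5): P = [3, 6] / [5, 8] / [7];  Q = [1, 3] / [2, 5] / [4]
  Insert 1 (step 6): P = [1, 6] / [3, 8] / [5] / [7];  Q = [1, 3] / [2, 5] / [4] / [6]
  Insert 4 (step 7): P = [1, 4] / [3, 6] / [5, 8] / [7];  Q = [1, 3] / [2, 5] / [4, 7] / [6]
  Insert 2 (step 8): P = [1, 2] / [3, 4] / [5, 6] / [7, 8];  Q = [1, 3] / [2, 5] / [4, 7] / [6, 8]
Final shape: (2, 2, 2, 2).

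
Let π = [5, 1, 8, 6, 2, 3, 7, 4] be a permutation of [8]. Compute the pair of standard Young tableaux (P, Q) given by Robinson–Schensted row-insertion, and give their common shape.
P = [1, 2, 3, 4] / [5, 6, 7] / [8];  Q = [1, 3, 6, 7] / [2, 4, 8] / [5];  common shape = (4, 3, 1)

Row-insert the values π_1, π_2, … into P one at a time, bumping the leftmost entry strictly greater than the inserted value down to the next row. The recording tableau Q records, in position (i, j), the step at which that cell was added to P.
  Insert 5 (step 1): P = [5];  Q = [1]
  Insert 1 (step 2): P = [1] / [5];  Q = [1] / [2]
  Insert 8 (step 3): P = [1, 8] / [5];  Q = [1, 3] / [2]
  Insert 6 (step 4): P = [1, 6] / [5, 8];  Q = [1, 3] / [2, 4]
  Insert 2 (step 5): P = [1, 2] / [5, 6] / [8];  Q = [1, 3] / [2, 4] / [5]
  Insert 3 (step 6): P = [1, 2, 3] / [5, 6] / [8];  Q = [1, 3, 6] / [2, 4] / [5]
  Insert 7 (step 7): P = [1, 2, 3, 7] / [5, 6] / [8];  Q = [1, 3, 6, 7] / [2, 4] / [5]
  Insert 4 (step 8): P = [1, 2, 3, 4] / [5, 6, 7] / [8];  Q = [1, 3, 6, 7] / [2, 4, 8] / [5]
Final shape: (4, 3, 1).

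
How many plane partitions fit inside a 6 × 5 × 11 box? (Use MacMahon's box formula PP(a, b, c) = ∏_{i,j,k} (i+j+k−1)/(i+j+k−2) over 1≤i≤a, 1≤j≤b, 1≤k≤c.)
PP(6, 5, 11) = 3792054662892288

Evaluate the triple product over i = 1..6, j = 1..5, k = 1..11. The factors are (2/1) · (3/2) · (4/3) · (5/4) · (6/5) · (7/6) · (8/7) · (9/8) · … (330 factors total). The numerators and denominators telescope so the product is an integer; carrying out the multiplication exactly gives PP(6, 5, 11) = 3792054662892288.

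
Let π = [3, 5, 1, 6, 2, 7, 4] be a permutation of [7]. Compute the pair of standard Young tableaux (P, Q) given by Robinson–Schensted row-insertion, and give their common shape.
P = [1, 2, 4, 7] / [3, 5, 6];  Q = [1, 2, 4, 6] / [3, 5, 7];  common shape = (4, 3)

Row-insert the values π_1, π_2, … into P one at a time, bumping the leftmost entry strictly greater than the inserted value down to the next row. The recording tableau Q records, in position (i, j), the step at which that cell was added to P.
  Insert 3 (step 1): P = [3];  Q = [1]
  Insert 5 (step 2): P = [3, 5];  Q = [1, 2]
  Insert 1 (step 3): P = [1, 5] / [3];  Q = [1, 2] / [3]
  Insert 6 (step 4): P = [1, 5, 6] / [3];  Q = [1, 2, 4] / [3]
  Insert 2 (step 5): P = [1, 2, 6] / [3, 5];  Q = [1, 2, 4] / [3, 5]
  Insert 7 (step 6): P = [1, 2, 6, 7] / [3, 5];  Q = [1, 2, 4, 6] / [3, 5]
  Insert 4 (step 7): P = [1, 2, 4, 7] / [3, 5, 6];  Q = [1, 2, 4, 6] / [3, 5, 7]
Final shape: (4, 3).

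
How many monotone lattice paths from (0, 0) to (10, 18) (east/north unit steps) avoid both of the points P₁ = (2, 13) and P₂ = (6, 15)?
Number of paths = 11143860

Inclusion–exclusion. Total paths: C(28, 10) = 13123110. Through P₁: C(15, 2)·C(13, 8) = 135135. Through P₂: C(21, 6)·C(7, 4) = 1899240. Since P₁ is strictly southwest of P₂, a monotone path through both must visit P₁ then P₂; paths through both = C(15, 2)·C(6, 4)·C(7, 4) = 55125. Avoid both = 13123110 − 135135 − 1899240 + 55125 = 11143860.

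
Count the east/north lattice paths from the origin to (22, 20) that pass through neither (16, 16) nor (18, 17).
Number of paths = 291863298720

Inclusion–exclusion. Total paths: C(42, 22) = 513791607420. Through P₁: C(32, 16)·C(10, 6) = 126226881900. Through P₂: C(35, 18)·C(7, 4) = 158814867750. Since P₁ is strictly southwest of P₂, a monotone path through both must visit P₁ then P₂; paths through both = C(32, 16)·C(3, 2)·C(7, 4) = 63113440950. Avoid both = 513791607420 − 126226881900 − 158814867750 + 63113440950 = 291863298720.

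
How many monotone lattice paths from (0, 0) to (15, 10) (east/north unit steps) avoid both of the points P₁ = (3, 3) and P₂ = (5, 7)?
Number of paths = 2120288

Inclusion–exclusion. Total paths: C(25, 15) = 3268760. Through P₁: C(6, 3)·C(19, 12) = 1007760. Through P₂: C(12, 5)·C(13, 10) = 226512. Since P₁ is strictly southwest of P₂, a monotone path through both must visit P₁ then P₂; paths through both = C(6, 3)·C(6, 2)·C(13, 10) = 85800. Avoid both = 3268760 − 1007760 − 226512 + 85800 = 2120288.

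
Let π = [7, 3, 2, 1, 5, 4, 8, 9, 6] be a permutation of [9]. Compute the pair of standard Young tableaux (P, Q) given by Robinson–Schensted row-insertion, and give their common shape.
P = [1, 4, 6, 9] / [2, 5, 8] / [3] / [7];  Q = [1, 5, 7, 8] / [2, 6, 9] / [3] / [4];  common shape = (4, 3, 1, 1)

Row-insert the values π_1, π_2, … into P one at a time, bumping the leftmost entry strictly greater than the inserted value down to the next row. The recording tableau Q records, in position (i, j), the step at which that cell was added to P.
  Insert 7 (step 1): P = [7];  Q = [1]
  Insert 3 (step 2): P = [3] / [7];  Q = [1] / [2]
  Insert 2 (step 3): P = [2] / [3] / [7];  Q = [1] / [2] / [3]
  Insert 1 (step 4): P = [1] / [2] / [3] / [7];  Q = [1] / [2] / [3] / [4]
  Insert 5 (step 5): P = [1, 5] / [2] / [3] / [7];  Q = [1, 5] / [2] / [3] / [4]
  Insert 4 (step 6): P = [1, 4] / [2, 5] / [3] / [7];  Q = [1, 5] / [2, 6] / [3] / [4]
  Insert 8 (step 7): P = [1, 4, 8] / [2, 5] / [3] / [7];  Q = [1, 5, 7] / [2, 6] / [3] / [4]
  Insert 9 (step 8): P = [1, 4, 8, 9] / [2, 5] / [3] / [7];  Q = [1, 5, 7, 8] / [2, 6] / [3] / [4]
  Insert 6 (step 9): P = [1, 4, 6, 9] / [2, 5, 8] / [3] / [7];  Q = [1, 5, 7, 8] / [2, 6, 9] / [3] / [4]
Final shape: (4, 3, 1, 1).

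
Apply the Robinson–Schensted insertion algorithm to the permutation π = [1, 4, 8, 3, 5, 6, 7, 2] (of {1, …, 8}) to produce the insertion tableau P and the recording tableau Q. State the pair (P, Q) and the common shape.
P = [1, 2, 5, 6, 7] / [3, 8] / [4];  Q = [1, 2, 3, 6, 7] / [4, 5] / [8];  common shape = (5, 2, 1)

Row-insert the values π_1, π_2, … into P one at a time, bumping the leftmost entry strictly greater than the inserted value down to the next row. The recording tableau Q records, in position (i, j), the step at which that cell was added to P.
  Insert 1 (step 1): P = [1];  Q = [1]
  Insert 4 (step 2): P = [1, 4];  Q = [1, 2]
  Insert 8 (step 3): P = [1, 4, 8];  Q = [1, 2, 3]
  Insert 3 (step 4): P = [1, 3, 8] / [4];  Q = [1, 2, 3] / [4]
  Insert 5 (step 5): P = [1, 3, 5] / [4, 8];  Q = [1, 2, 3] / [4, 5]
  Insert 6 (step 6): P = [1, 3, 5, 6] / [4, 8];  Q = [1, 2, 3, 6] / [4, 5]
  Insert 7 (step 7): P = [1, 3, 5, 6, 7] / [4, 8];  Q = [1, 2, 3, 6, 7] / [4, 5]
  Insert 2 (step 8): P = [1, 2, 5, 6, 7] / [3, 8] / [4];  Q = [1, 2, 3, 6, 7] / [4, 5] / [8]
Final shape: (5, 2, 1).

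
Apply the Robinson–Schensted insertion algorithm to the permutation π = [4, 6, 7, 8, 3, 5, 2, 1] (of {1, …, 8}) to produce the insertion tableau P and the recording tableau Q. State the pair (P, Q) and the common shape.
P = [1, 5, 7, 8] / [2, 6] / [3] / [4];  Q = [1, 2, 3, 4] / [5, 6] / [7] / [8];  common shape = (4, 2, 1, 1)

Row-insert the values π_1, π_2, … into P one at a time, bumping the leftmost entry strictly greater than the inserted value down to the next row. The recording tableau Q records, in position (i, j), the step at which that cell was added to P.
  Insert 4 (step 1): P = [4];  Q = [1]
  Insert 6 (step 2): P = [4, 6];  Q = [1, 2]
  Insert 7 (step 3): P = [4, 6, 7];  Q = [1, 2, 3]
  Insert 8 (step 4): P = [4, 6, 7, 8];  Q = [1, 2, 3, 4]
  Insert 3 (step 5): P = [3, 6, 7, 8] / [4];  Q = [1, 2, 3, 4] / [5]
  Insert 5 (step 6): P = [3, 5, 7, 8] / [4, 6];  Q = [1, 2, 3, 4] / [5, 6]
  Insert 2 (step 7): P = [2, 5, 7, 8] / [3, 6] / [4];  Q = [1, 2, 3, 4] / [5, 6] / [7]
  Insert 1 (step 8): P = [1, 5, 7, 8] / [2, 6] / [3] / [4];  Q = [1, 2, 3, 4] / [5, 6] / [7] / [8]
Final shape: (4, 2, 1, 1).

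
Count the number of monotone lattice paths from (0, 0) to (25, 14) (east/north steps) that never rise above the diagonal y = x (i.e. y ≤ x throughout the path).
Number of paths = 6962078952

By the reflection principle (André's argument), the number of monotone paths to (25, 14) with n ≤ m that never go above y = x is C(39, 25) − C(39, 26) = 15084504396 − 8122425444 = 6962078952.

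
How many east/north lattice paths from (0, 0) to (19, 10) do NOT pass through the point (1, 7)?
Number of paths = 20019370

Total paths from (0, 0) to (19, 10): C(29, 19) = 20030010. Paths through (1, 7): (paths (0, 0) → (1, 7)) × (paths (1, 7) → (19, 10)) = C(8, 1) · C(21, 18) = 8 · 1330 = 10640. Avoidance count = 20030010 − 10640 = 20019370.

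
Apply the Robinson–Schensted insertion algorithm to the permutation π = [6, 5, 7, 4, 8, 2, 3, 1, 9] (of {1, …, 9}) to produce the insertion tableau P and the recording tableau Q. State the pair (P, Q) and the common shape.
P = [1, 3, 8, 9] / [2, 7] / [4] / [5] / [6];  Q = [1, 3, 5, 9] / [2, 7] / [4] / [6] / [8];  common shape = (4, 2, 1, 1, 1)

Row-insert the values π_1, π_2, … into P one at a time, bumping the leftmost entry strictly greater than the inserted value down to the next row. The recording tableau Q records, in position (i, j), the step at which that cell was added to P.
  Insert 6 (step 1): P = [6];  Q = [1]
  Insert 5 (step 2): P = [5] / [6];  Q = [1] / [2]
  Insert 7 (step 3): P = [5, 7] / [6];  Q = [1, 3] / [2]
  Insert 4 (step 4): P = [4, 7] / [5] / [6];  Q = [1, 3] / [2] / [4]
  Insert 8 (step 5): P = [4, 7, 8] / [5] / [6];  Q = [1, 3, 5] / [2] / [4]
  Insert 2 (step 6): P = [2, 7, 8] / [4] / [5] / [6];  Q = [1, 3, 5] / [2] / [4] / [6]
  Insert 3 (step 7): P = [2, 3, 8] / [4, 7] / [5] / [6];  Q = [1, 3, 5] / [2, 7] / [4] / [6]
  Insert 1 (step 8): P = [1, 3, 8] / [2, 7] / [4] / [5] / [6];  Q = [1, 3, 5] / [2, 7] / [4] / [6] / [8]
  Insert 9 (step 9): P = [1, 3, 8, 9] / [2, 7] / [4] / [5] / [6];  Q = [1, 3, 5, 9] / [2, 7] / [4] / [6] / [8]
Final shape: (4, 2, 1, 1, 1).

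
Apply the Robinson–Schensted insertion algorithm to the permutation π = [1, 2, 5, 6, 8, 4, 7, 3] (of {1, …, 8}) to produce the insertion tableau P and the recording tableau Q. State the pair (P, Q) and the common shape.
P = [1, 2, 3, 6, 7] / [4, 8] / [5];  Q = [1, 2, 3, 4, 5] / [6, 7] / [8];  common shape = (5, 2, 1)

Row-insert the values π_1, π_2, … into P one at a time, bumping the leftmost entry strictly greater than the inserted value down to the next row. The recording tableau Q records, in position (i, j), the step at which that cell was added to P.
  Insert 1 (step 1): P = [1];  Q = [1]
  Insert 2 (step 2): P = [1, 2];  Q = [1, 2]
  Insert 5 (step 3): P = [1, 2, 5];  Q = [1, 2, 3]
  Insert 6 (step 4): P = [1, 2, 5, 6];  Q = [1, 2, 3, 4]
  Insert 8 (step 5): P = [1, 2, 5, 6, 8];  Q = [1, 2, 3, 4, 5]
  Insert 4 (step 6): P = [1, 2, 4, 6, 8] / [5];  Q = [1, 2, 3, 4, 5] / [6]
  Insert 7 (step 7): P = [1, 2, 4, 6, 7] / [5, 8];  Q = [1, 2, 3, 4, 5] / [6, 7]
  Insert 3 (step 8): P = [1, 2, 3, 6, 7] / [4, 8] / [5];  Q = [1, 2, 3, 4, 5] / [6, 7] / [8]
Final shape: (5, 2, 1).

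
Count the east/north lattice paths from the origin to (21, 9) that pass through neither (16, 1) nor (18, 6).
Number of paths = 11600491

Inclusion–exclusion. Total paths: C(30, 21) = 14307150. Through P₁: C(17, 16)·C(13, 5) = 21879. Through P₂: C(24, 18)·C(6, 3) = 2691920. Since P₁ is strictly southwest of P₂, a monotone path through both must visit P₁ then P₂; paths through both = C(17, 16)·C(7, 2)·C(6, 3) = 7140. Avoid both = 14307150 − 21879 − 2691920 + 7140 = 11600491.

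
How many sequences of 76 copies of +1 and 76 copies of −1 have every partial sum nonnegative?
C_76 = 4790408930363303911328386208394864461024520

These ballot sequences are counted by the Catalan number C_n = (1/(n + 1)) · C(2n, n). For n = 76: C_76 = (1/77) · C(152, 76) = 368861487637974401172285738046404563498888040/77 = 4790408930363303911328386208394864461024520.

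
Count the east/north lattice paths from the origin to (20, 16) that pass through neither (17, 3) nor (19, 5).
Number of paths = 7306805742

Inclusion–exclusion. Total paths: C(36, 20) = 7307872110. Through P₁: C(20, 17)·C(16, 3) = 638400. Through P₂: C(24, 19)·C(12, 1) = 510048. Since P₁ is strictly southwest of P₂, a monotone path through both must visit P₁ then P₂; paths through both = C(20, 17)·C(4, 2)·C(12, 1) = 82080. Avoid both = 7307872110 − 638400 − 510048 + 82080 = 7306805742.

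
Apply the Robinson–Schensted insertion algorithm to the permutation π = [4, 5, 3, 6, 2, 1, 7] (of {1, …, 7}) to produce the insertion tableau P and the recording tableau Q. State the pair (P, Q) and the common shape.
P = [1, 5, 6, 7] / [2] / [3] / [4];  Q = [1, 2, 4, 7] / [3] / [5] / [6];  common shape = (4, 1, 1, 1)

Row-insert the values π_1, π_2, … into P one at a time, bumping the leftmost entry strictly greater than the inserted value down to the next row. The recording tableau Q records, in position (i, j), the step at which that cell was added to P.
  Insert 4 (step 1): P = [4];  Q = [1]
  Insert 5 (step 2): P = [4, 5];  Q = [1, 2]
  Insert 3 (step 3): P = [3, 5] / [4];  Q = [1, 2] / [3]
  Insert 6 (step 4): P = [3, 5, 6] / [4];  Q = [1, 2, 4] / [3]
  Insert 2 (step 5): P = [2, 5, 6] / [3] / [4];  Q = [1, 2, 4] / [3] / [5]
  Insert 1 (step 6): P = [1, 5, 6] / [2] / [3] / [4];  Q = [1, 2, 4] / [3] / [5] / [6]
  Insert 7 (step 7): P = [1, 5, 6, 7] / [2] / [3] / [4];  Q = [1, 2, 4, 7] / [3] / [5] / [6]
Final shape: (4, 1, 1, 1).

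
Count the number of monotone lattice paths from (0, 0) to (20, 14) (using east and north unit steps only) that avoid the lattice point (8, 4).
Number of paths = 1071885870

Total paths from (0, 0) to (20, 14): C(34, 20) = 1391975640. Paths through (8, 4): (paths (0, 0) → (8, 4)) × (paths (8, 4) → (20, 14)) = C(12, 8) · C(22, 12) = 495 · 646646 = 320089770. Avoidance count = 1391975640 − 320089770 = 1071885870.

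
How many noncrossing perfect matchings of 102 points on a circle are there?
C_51 = 7684785670514316385230816156

These noncrossing handshakes are counted by the Catalan number C_n = (1/(n + 1)) · C(2n, n). For n = 51: C_51 = (1/52) · C(102, 51) = 399608854866744452032002440112/52 = 7684785670514316385230816156.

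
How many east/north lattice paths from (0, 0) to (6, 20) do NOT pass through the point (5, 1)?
Number of paths = 230110

Total paths from (0, 0) to (6, 20): C(26, 6) = 230230. Paths through (5, 1): (paths (0, 0) → (5, 1)) × (paths (5, 1) → (6, 20)) = C(6, 5) · C(20, 1) = 6 · 20 = 120. Avoidance count = 230230 − 120 = 230110.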